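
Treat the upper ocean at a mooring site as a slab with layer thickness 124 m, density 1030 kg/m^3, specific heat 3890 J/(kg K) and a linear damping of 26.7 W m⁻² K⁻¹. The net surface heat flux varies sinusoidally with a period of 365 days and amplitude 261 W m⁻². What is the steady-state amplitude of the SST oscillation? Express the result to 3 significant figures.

2.55 K

Areal heat capacity C = ρ c_p D = 1030 × 3890 × 124 = 4.97×10^8 J/(m²·K).
Angular frequency ω = 2π / T = 2π / 3.15×10^7 s = 1.99×10^-7 s⁻¹.
√((Cω)² + λ²) = √((99.0)² + 26.7²) = 103 W/(m²·K).
Amplitude A = F₀ / √((Cω)²+λ²) = 261 / 103 = 2.55 K.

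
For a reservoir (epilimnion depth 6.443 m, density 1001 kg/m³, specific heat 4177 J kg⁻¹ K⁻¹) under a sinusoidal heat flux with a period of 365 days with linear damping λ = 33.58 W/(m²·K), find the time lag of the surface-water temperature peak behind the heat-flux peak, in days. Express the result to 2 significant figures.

9.2 days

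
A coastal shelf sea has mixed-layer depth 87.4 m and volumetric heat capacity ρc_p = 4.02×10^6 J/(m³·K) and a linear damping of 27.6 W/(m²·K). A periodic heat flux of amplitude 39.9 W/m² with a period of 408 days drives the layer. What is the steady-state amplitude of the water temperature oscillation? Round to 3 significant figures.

Areal heat capacity C = ρc_p × D = 4.02×10^6 × 87.4 = 3.51×10^8 J m⁻² K⁻¹.
Angular frequency ω = 2π / T = 2π / 3.53×10^7 s = 1.78×10^-7 s⁻¹.
√((Cω)² + λ²) = √((62.6)² + 27.6²) = 68.4 W/(m²·K).
Amplitude A = F₀ / √((Cω)²+λ²) = 39.9 / 68.4 = 0.583 K.

0.583 K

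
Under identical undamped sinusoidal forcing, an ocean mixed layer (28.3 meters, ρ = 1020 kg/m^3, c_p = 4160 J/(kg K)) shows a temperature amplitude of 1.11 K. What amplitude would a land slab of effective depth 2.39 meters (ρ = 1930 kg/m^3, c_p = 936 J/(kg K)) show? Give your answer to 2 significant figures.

C_ocean = 1.20×10^8 J/(m²·K); C_land = 4.32×10^6 J/(m²·K).
A ∝ 1/C ⇒ A_land = A_ocean × C_ocean/C_land = 1.11 × 27.8 = 30.9 K.

31 K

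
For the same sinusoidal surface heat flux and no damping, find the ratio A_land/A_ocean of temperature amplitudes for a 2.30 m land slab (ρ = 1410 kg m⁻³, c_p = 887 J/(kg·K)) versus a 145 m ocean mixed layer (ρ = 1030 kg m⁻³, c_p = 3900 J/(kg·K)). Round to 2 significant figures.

200

C_ocean = 1030 × 3900 × 145 = 5.82×10^8 J/(m²·K).
C_land = 1410 × 887 × 2.30 = 2.88×10^6 J/(m²·K).
Undamped amplitude ∝ 1/C, so A_land/A_ocean = C_ocean/C_land = 202.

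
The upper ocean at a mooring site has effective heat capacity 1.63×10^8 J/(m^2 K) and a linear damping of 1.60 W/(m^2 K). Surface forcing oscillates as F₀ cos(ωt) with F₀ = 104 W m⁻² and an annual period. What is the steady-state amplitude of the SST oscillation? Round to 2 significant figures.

Areal heat capacity C = 1.63×10^8 J/(m^2 K) (given).
Angular frequency ω = 2π / T = 2π / 3.15×10^7 s = 1.99×10^-7 s⁻¹.
√((Cω)² + λ²) = √((32.5)² + 1.60²) = 32.5 W/(m²·K).
Amplitude A = F₀ / √((Cω)²+λ²) = 104 / 32.5 = 3.20 K.

3.2 K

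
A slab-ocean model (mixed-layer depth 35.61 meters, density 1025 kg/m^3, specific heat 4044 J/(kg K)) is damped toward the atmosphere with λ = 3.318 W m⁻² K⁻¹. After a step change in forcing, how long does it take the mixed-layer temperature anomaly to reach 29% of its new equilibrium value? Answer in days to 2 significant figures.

Areal heat capacity C = ρ c_p D = 1025 × 4044 × 35.61 = 1.48×10^8 J m⁻² K⁻¹.
τ = C / λ = 1.48×10^8 / 3.318 = 4.45×10^7 s.
Fraction reached: 1 − e^(−t/τ) = 0.29 ⇒ t = −τ ln(1 − 0.29) = τ × 0.342.
t = 1.52×10^7 s = 176 days.

180 days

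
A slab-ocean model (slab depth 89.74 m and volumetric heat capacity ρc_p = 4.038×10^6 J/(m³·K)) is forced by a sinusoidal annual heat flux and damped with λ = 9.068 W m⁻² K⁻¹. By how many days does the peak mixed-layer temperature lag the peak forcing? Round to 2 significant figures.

84 days

Areal heat capacity C = ρc_p × D = 4.038×10^6 × 89.74 = 3.62×10^8 J m⁻² K⁻¹.
ω = 2π / 3.15×10^7 s = 1.99×10^-7 s⁻¹.
Phase lag φ = arctan(Cω/λ) = arctan(72.2/9.068) = 1.45 rad.
Time lag = φ / ω = 1.45 / 1.99×10^-7 = 7.26×10^6 s = 84.0 days.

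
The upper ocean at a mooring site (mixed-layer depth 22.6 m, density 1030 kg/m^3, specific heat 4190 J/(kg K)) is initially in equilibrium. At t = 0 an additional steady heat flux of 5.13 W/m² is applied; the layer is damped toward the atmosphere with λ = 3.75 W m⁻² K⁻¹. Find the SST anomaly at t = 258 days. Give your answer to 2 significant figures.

0.79 K

Areal heat capacity C = ρ c_p D = 1030 × 4190 × 22.6 = 9.75×10^7 J m⁻² K⁻¹.
τ = C / λ = 9.75×10^7 / 3.75 = 2.60×10^7 s.
Equilibrium anomaly ΔT_eq = F / λ = 5.13 / 3.75 = 1.37 K.
t = 258 days = 2.23×10^7 s, so t/τ = 0.857.
ΔT(t) = ΔT_eq (1 − e^(−t/τ)) = 1.37 × (1 − e^−0.857) = 0.787 K.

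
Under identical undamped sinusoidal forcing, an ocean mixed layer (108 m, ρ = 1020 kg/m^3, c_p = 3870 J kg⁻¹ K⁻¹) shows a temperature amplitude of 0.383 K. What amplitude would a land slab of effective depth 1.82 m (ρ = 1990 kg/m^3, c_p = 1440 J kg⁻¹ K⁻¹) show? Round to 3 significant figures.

31.3 K

C_ocean = 4.26×10^8 J/(m²·K); C_land = 5.22×10^6 J/(m²·K).
A ∝ 1/C ⇒ A_land = A_ocean × C_ocean/C_land = 0.383 × 81.7 = 31.3 K.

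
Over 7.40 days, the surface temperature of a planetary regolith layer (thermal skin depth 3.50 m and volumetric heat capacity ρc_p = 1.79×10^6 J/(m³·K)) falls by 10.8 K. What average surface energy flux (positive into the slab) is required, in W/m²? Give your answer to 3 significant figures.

Areal heat capacity C = ρc_p × D = 1.79×10^6 × 3.50 = 6.26×10^6 J/(m²·K).
Required heat per unit area: Q = C ΔT = 6.26×10^6 × -10.8 = -6.77×10^7 J/m².
Flux F = Q / Δt = -6.77×10^7 / 6.39×10^5 s = -106 W/m².

-106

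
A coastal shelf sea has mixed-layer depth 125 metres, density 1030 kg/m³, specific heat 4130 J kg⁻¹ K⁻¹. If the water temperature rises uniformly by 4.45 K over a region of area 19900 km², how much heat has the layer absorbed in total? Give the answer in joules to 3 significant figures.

4.71×10^19 J

Areal heat capacity C = ρ c_p D = 1030 × 4130 × 125 = 5.32×10^8 J/(m²·K).
Heat per unit area: q = C ΔT = 5.32×10^8 × 4.45 = 2.37×10^9 J/m².
Total heat: Q = q × A = 2.37×10^9 × (19900 × 10⁶ m²) = 4.71×10^19 J.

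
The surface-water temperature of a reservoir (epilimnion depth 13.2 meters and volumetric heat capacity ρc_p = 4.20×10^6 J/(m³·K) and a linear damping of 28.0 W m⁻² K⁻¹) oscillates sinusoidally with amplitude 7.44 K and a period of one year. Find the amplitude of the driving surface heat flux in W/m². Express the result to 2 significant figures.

220

Areal heat capacity C = ρc_p × D = 4.20×10^6 × 13.2 = 5.54×10^7 J/(m^2 K).
ω = 2π / 3.15×10^7 s = 1.99×10^-7 s⁻¹.
√((Cω)² + λ²) = √((11.0)² + 28.0²) = 30.1 W/(m²·K).
F₀ = A × √((Cω)²+λ²) = 7.44 × 30.1 = 224 W/m².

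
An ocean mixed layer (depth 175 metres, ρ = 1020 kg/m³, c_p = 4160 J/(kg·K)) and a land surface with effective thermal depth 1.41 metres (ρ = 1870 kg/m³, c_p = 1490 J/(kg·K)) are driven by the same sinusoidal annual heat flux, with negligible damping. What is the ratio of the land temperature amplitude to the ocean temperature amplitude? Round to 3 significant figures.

189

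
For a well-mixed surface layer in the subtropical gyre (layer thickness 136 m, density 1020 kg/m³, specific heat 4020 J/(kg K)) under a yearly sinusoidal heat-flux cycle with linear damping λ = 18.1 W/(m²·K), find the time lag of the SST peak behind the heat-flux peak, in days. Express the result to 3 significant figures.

81.9 days

Areal heat capacity C = ρ c_p D = 1020 × 4020 × 136 = 5.58×10^8 J/(m^2 K).
ω = 2π / 3.15×10^7 s = 1.99×10^-7 s⁻¹.
Phase lag φ = arctan(Cω/λ) = arctan(111/18.1) = 1.41 rad.
Time lag = φ / ω = 1.41 / 1.99×10^-7 = 7.07×10^6 s = 81.9 days.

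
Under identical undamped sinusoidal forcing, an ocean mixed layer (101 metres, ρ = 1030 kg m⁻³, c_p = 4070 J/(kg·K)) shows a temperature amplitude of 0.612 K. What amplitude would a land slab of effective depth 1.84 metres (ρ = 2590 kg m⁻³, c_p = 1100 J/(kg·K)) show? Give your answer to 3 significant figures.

49.4 K

C_ocean = 4.23×10^8 J/(m²·K); C_land = 5.24×10^6 J/(m²·K).
A ∝ 1/C ⇒ A_land = A_ocean × C_ocean/C_land = 0.612 × 80.8 = 49.4 K.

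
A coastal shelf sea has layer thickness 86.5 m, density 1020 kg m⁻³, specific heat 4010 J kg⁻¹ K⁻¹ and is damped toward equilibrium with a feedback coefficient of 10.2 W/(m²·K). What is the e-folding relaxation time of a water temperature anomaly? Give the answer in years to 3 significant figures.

1.10 years

Areal heat capacity C = ρ c_p D = 1020 × 4010 × 86.5 = 3.54×10^8 J m⁻² K⁻¹.
Relaxation time τ = C / λ = 3.54×10^8 / 10.2 = 3.47×10^7 s.
In years: 3.47×10^7 s / (3.156×10^7 s/year) = 1.10 years.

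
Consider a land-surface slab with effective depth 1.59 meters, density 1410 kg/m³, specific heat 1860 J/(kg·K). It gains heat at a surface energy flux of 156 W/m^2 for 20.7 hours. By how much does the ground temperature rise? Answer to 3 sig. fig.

Areal heat capacity C = ρ c_p D = 1410 × 1860 × 1.59 = 4.17×10^6 J/(m^2 K).
Net heat input Q = F Δt = 156 × (20.7 hours × 3600 s/hour) = 1.16×10^7 J/m².
ΔT = Q / C = 1.16×10^7 / 4.17×10^6 = 2.79 K.

2.79 K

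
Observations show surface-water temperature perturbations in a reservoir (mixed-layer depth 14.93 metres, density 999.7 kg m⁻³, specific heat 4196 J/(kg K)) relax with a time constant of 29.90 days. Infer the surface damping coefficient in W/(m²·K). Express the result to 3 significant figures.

24.2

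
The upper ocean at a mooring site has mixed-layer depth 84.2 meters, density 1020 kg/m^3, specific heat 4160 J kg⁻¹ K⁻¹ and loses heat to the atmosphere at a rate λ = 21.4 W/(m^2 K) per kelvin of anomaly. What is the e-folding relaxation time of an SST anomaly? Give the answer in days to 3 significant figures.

193 days

Areal heat capacity C = ρ c_p D = 1020 × 4160 × 84.2 = 3.57×10^8 J/(m²·K).
Relaxation time τ = C / λ = 3.57×10^8 / 21.4 = 1.67×10^7 s.
In days: 1.67×10^7 s / (86400 s/day) = 193 days.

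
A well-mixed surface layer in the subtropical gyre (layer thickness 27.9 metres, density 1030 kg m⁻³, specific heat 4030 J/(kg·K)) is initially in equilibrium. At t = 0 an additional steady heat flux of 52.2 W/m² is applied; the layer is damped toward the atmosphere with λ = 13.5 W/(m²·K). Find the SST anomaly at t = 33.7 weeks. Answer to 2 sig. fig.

Areal heat capacity C = ρ c_p D = 1030 × 4030 × 27.9 = 1.16×10^8 J m⁻² K⁻¹.
τ = C / λ = 1.16×10^8 / 13.5 = 8.58×10^6 s.
Equilibrium anomaly ΔT_eq = F / λ = 52.2 / 13.5 = 3.87 K.
t = 33.7 weeks = 2.04×10^7 s, so t/τ = 2.38.
ΔT(t) = ΔT_eq (1 − e^(−t/τ)) = 3.87 × (1 − e^−2.38) = 3.51 K.

3.5 K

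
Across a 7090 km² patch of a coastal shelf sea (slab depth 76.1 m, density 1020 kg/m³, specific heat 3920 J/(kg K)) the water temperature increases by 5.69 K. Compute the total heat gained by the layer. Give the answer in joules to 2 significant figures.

1.2×10^19 J

Areal heat capacity C = ρ c_p D = 1020 × 3920 × 76.1 = 3.04×10^8 J/(m²·K).
Heat per unit area: q = C ΔT = 3.04×10^8 × 5.69 = 1.73×10^9 J/m².
Total heat: Q = q × A = 1.73×10^9 × (7090 × 10⁶ m²) = 1.23×10^19 J.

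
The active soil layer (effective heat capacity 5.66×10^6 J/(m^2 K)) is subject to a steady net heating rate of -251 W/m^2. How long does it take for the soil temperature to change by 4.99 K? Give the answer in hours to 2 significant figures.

Areal heat capacity C = 5.66×10^6 J/(m^2 K) (given).
Time required: Δt = C ΔT / F = 5.66×10^6 × -4.99 / -251 = 1.13×10^5 s.
In hours: 1.13×10^5 s / (3600 s/hour) = 31.3 hours.

31 hours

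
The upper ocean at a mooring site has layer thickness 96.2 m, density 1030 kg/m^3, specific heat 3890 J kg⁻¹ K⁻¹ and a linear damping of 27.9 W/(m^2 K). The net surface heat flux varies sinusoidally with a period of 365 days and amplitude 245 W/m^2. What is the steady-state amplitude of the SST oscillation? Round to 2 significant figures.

3.0 K

Areal heat capacity C = ρ c_p D = 1030 × 3890 × 96.2 = 3.85×10^8 J m⁻² K⁻¹.
Angular frequency ω = 2π / T = 2π / 3.15×10^7 s = 1.99×10^-7 s⁻¹.
√((Cω)² + λ²) = √((76.8)² + 27.9²) = 81.7 W/(m²·K).
Amplitude A = F₀ / √((Cω)²+λ²) = 245 / 81.7 = 3.00 K.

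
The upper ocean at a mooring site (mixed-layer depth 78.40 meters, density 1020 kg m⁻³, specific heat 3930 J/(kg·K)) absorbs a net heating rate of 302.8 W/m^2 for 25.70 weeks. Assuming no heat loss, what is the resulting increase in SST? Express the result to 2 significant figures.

Areal heat capacity C = ρ c_p D = 1020 × 3930 × 78.40 = 3.14×10^8 J/(m^2 K).
Net heat input Q = F Δt = 302.8 × (25.70 weeks × 6.048×10^5 s/week) = 4.71×10^9 J/m².
ΔT = Q / C = 4.71×10^9 / 3.14×10^8 = 15.0 K.

15 K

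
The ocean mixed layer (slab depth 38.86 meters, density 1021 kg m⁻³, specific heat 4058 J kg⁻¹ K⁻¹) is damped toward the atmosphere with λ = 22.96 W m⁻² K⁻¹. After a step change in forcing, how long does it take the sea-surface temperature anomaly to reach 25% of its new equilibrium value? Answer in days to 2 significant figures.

23 days

Areal heat capacity C = ρ c_p D = 1021 × 4058 × 38.86 = 1.61×10^8 J/(m^2 K).
τ = C / λ = 1.61×10^8 / 22.96 = 7.01×10^6 s.
Fraction reached: 1 − e^(−t/τ) = 0.25 ⇒ t = −τ ln(1 − 0.25) = τ × 0.288.
t = 2.02×10^6 s = 23.3 days.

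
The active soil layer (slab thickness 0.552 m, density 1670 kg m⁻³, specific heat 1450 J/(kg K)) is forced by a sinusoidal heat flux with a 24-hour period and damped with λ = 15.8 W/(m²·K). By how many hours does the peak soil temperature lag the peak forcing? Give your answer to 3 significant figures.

Areal heat capacity C = ρ c_p D = 1670 × 1450 × 0.552 = 1.34×10^6 J/(m²·K).
ω = 2π / 86400 s = 7.27×10^-5 s⁻¹.
Phase lag φ = arctan(Cω/λ) = arctan(97.2/15.8) = 1.41 rad.
Time lag = φ / ω = 1.41 / 7.27×10^-5 = 19400 s = 5.38 hours.

5.38 hours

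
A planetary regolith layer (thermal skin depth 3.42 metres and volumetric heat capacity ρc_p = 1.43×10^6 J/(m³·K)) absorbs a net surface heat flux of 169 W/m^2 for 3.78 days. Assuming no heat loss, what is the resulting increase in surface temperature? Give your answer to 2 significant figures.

Areal heat capacity C = ρc_p × D = 1.43×10^6 × 3.42 = 4.89×10^6 J/(m²·K).
Net heat input Q = F Δt = 169 × (3.78 days × 86400 s/day) = 5.52×10^7 J/m².
ΔT = Q / C = 5.52×10^7 / 4.89×10^6 = 11.3 K.

11 K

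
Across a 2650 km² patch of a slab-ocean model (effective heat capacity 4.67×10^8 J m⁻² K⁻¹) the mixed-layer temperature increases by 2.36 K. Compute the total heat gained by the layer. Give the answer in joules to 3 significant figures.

2.92×10^18 J

Areal heat capacity C = 4.67×10^8 J m⁻² K⁻¹ (given).
Heat per unit area: q = C ΔT = 4.67×10^8 × 2.36 = 1.10×10^9 J/m².
Total heat: Q = q × A = 1.10×10^9 × (2650 × 10⁶ m²) = 2.92×10^18 J.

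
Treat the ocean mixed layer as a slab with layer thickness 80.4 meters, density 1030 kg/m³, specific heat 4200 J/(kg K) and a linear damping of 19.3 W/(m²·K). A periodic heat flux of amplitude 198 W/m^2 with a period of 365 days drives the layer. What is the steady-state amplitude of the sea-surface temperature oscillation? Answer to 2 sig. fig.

Areal heat capacity C = ρ c_p D = 1030 × 4200 × 80.4 = 3.48×10^8 J m⁻² K⁻¹.
Angular frequency ω = 2π / T = 2π / 3.15×10^7 s = 1.99×10^-7 s⁻¹.
√((Cω)² + λ²) = √((69.3)² + 19.3²) = 71.9 W/(m²·K).
Amplitude A = F₀ / √((Cω)²+λ²) = 198 / 71.9 = 2.75 K.

2.8 K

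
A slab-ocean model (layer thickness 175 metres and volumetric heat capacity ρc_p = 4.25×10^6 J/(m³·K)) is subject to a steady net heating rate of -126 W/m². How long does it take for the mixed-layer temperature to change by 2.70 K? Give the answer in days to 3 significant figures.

Areal heat capacity C = ρc_p × D = 4.25×10^6 × 175 = 7.44×10^8 J/(m^2 K).
Time required: Δt = C ΔT / F = 7.44×10^8 × -2.70 / -126 = 1.59×10^7 s.
In days: 1.59×10^7 s / (86400 s/day) = 184 days.

184 days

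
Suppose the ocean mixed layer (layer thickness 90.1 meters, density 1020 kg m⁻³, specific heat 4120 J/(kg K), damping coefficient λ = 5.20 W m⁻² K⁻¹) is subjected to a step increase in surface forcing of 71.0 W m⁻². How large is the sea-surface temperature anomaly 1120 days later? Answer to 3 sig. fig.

10.0 K

Areal heat capacity C = ρ c_p D = 1020 × 4120 × 90.1 = 3.79×10^8 J/(m^2 K).
τ = C / λ = 3.79×10^8 / 5.20 = 7.28×10^7 s.
Equilibrium anomaly ΔT_eq = F / λ = 71.0 / 5.20 = 13.7 K.
t = 1120 days = 9.68×10^7 s, so t/τ = 1.33.
ΔT(t) = ΔT_eq (1 − e^(−t/τ)) = 13.7 × (1 − e^−1.33) = 10.0 K.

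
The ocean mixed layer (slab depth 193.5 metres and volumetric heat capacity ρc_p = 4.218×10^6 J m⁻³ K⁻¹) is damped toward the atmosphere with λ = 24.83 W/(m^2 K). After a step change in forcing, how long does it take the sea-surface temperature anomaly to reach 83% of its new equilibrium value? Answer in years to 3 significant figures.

1.85 years

Areal heat capacity C = ρc_p × D = 4.218×10^6 × 193.5 = 8.16×10^8 J/(m^2 K).
τ = C / λ = 8.16×10^8 / 24.83 = 3.29×10^7 s.
Fraction reached: 1 − e^(−t/τ) = 0.83 ⇒ t = −τ ln(1 − 0.83) = τ × 1.77.
t = 5.82×10^7 s = 1.85 years.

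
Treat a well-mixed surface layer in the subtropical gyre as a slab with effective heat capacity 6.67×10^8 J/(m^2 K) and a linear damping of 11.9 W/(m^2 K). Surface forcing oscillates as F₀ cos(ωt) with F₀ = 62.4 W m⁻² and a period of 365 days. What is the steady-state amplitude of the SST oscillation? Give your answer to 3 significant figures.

Areal heat capacity C = 6.67×10^8 J/(m^2 K) (given).
Angular frequency ω = 2π / T = 2π / 3.15×10^7 s = 1.99×10^-7 s⁻¹.
√((Cω)² + λ²) = √((133)² + 11.9²) = 133 W/(m²·K).
Amplitude A = F₀ / √((Cω)²+λ²) = 62.4 / 133 = 0.468 K.

0.468 K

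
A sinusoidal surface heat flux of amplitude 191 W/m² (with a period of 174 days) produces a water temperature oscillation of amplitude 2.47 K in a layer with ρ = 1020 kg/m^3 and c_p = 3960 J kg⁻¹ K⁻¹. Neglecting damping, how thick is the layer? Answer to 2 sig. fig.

ω = 2π / 1.50×10^7 s = 4.18×10^-7 s⁻¹.
Required C = F₀ / (A ω) = 191 / (2.47 × 4.18×10^-7) = 1.85×10^8 J/(m²·K).
D = C / (ρ c_p) = 1.85×10^8 / (1020 × 3960) = 45.8 m.

46 m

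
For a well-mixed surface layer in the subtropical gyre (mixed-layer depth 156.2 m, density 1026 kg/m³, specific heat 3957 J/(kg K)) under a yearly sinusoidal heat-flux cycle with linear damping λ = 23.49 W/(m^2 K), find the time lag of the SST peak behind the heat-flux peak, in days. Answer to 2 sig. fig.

Areal heat capacity C = ρ c_p D = 1026 × 3957 × 156.2 = 6.34×10^8 J/(m^2 K).
ω = 2π / 3.15×10^7 s = 1.99×10^-7 s⁻¹.
Phase lag φ = arctan(Cω/λ) = arctan(126/23.49) = 1.39 rad.
Time lag = φ / ω = 1.39 / 1.99×10^-7 = 6.96×10^6 s = 80.6 days.

81 days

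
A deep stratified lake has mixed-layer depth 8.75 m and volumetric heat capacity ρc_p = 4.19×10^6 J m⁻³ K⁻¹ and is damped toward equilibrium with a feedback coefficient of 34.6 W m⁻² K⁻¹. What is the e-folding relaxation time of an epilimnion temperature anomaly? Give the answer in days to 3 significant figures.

Areal heat capacity C = ρc_p × D = 4.19×10^6 × 8.75 = 3.67×10^7 J/(m²·K).
Relaxation time τ = C / λ = 3.67×10^7 / 34.6 = 1.06×10^6 s.
In days: 1.06×10^6 s / (86400 s/day) = 12.3 days.

12.3 days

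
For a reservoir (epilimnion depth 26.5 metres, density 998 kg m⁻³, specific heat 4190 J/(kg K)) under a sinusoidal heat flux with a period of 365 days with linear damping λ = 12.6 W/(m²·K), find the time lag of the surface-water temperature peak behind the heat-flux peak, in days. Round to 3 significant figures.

61.1 days

Areal heat capacity C = ρ c_p D = 998 × 4190 × 26.5 = 1.11×10^8 J/(m^2 K).
ω = 2π / 3.15×10^7 s = 1.99×10^-7 s⁻¹.
Phase lag φ = arctan(Cω/λ) = arctan(22.1/12.6) = 1.05 rad.
Time lag = φ / ω = 1.05 / 1.99×10^-7 = 5.28×10^6 s = 61.1 days.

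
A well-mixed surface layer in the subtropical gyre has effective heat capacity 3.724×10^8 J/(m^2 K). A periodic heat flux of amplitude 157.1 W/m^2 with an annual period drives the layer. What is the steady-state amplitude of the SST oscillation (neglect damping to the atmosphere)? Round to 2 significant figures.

Areal heat capacity C = 3.724×10^8 J/(m^2 K) (given).
Angular frequency ω = 2π / T = 2π / 3.15×10^7 s = 1.99×10^-7 s⁻¹.
Cω = 3.72×10^8 × 1.99×10^-7 = 74.2 W/(m²·K).
Amplitude A = F₀ / (Cω) = 157.1 / 74.2 = 2.12 K.

2.1 K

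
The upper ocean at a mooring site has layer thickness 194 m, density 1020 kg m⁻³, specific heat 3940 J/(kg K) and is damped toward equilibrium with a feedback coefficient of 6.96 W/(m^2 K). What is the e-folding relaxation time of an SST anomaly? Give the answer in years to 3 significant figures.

3.55 years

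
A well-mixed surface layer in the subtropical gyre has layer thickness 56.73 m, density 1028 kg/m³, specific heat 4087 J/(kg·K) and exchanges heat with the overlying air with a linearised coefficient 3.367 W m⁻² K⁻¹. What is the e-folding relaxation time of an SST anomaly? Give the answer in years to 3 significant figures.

2.24 years

Areal heat capacity C = ρ c_p D = 1028 × 4087 × 56.73 = 2.38×10^8 J/(m^2 K).
Relaxation time τ = C / λ = 2.38×10^8 / 3.367 = 7.08×10^7 s.
In years: 7.08×10^7 s / (3.156×10^7 s/year) = 2.24 years.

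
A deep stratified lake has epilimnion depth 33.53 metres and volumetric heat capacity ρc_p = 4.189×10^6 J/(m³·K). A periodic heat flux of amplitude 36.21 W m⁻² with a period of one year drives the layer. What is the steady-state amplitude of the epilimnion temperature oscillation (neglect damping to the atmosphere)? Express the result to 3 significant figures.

1.29 K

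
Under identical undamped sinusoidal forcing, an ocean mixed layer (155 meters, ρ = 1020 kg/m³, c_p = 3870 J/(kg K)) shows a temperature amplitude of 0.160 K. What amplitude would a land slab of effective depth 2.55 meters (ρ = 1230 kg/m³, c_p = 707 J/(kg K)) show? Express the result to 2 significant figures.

44 K

C_ocean = 6.12×10^8 J/(m²·K); C_land = 2.22×10^6 J/(m²·K).
A ∝ 1/C ⇒ A_land = A_ocean × C_ocean/C_land = 0.160 × 276 = 44.1 K.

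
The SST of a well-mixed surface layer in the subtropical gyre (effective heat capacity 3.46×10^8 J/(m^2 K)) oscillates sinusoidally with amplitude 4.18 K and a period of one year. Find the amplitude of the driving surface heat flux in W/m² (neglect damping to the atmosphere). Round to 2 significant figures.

290

Areal heat capacity C = 3.46×10^8 J/(m^2 K) (given).
ω = 2π / 3.15×10^7 s = 1.99×10^-7 s⁻¹.
Cω = 3.46×10^8 × 1.99×10^-7 = 68.9 W/(m²·K).
F₀ = A × Cω = 4.18 × 68.9 = 288 W/m².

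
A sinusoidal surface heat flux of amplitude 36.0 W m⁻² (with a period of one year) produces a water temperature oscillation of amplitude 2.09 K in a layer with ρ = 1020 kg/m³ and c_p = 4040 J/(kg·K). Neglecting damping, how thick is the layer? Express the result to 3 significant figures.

ω = 2π / 3.15×10^7 s = 1.99×10^-7 s⁻¹.
Required C = F₀ / (A ω) = 36.0 / (2.09 × 1.99×10^-7) = 8.65×10^7 J/(m²·K).
D = C / (ρ c_p) = 8.65×10^7 / (1020 × 4040) = 21.0 m.

21.0 m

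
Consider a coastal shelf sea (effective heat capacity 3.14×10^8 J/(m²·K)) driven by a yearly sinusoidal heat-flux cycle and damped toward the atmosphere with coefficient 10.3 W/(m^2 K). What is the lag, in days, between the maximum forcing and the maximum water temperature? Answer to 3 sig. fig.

Areal heat capacity C = 3.14×10^8 J/(m²·K) (given).
ω = 2π / 3.15×10^7 s = 1.99×10^-7 s⁻¹.
Phase lag φ = arctan(Cω/λ) = arctan(62.6/10.3) = 1.41 rad.
Time lag = φ / ω = 1.41 / 1.99×10^-7 = 7.07×10^6 s = 81.8 days.

81.8 days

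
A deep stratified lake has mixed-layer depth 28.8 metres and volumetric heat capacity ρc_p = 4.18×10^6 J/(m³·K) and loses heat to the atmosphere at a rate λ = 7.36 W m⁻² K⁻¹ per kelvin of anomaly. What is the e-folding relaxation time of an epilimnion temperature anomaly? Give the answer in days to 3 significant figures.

189 days

Areal heat capacity C = ρc_p × D = 4.18×10^6 × 28.8 = 1.20×10^8 J m⁻² K⁻¹.
Relaxation time τ = C / λ = 1.20×10^8 / 7.36 = 1.64×10^7 s.
In days: 1.64×10^7 s / (86400 s/day) = 189 days.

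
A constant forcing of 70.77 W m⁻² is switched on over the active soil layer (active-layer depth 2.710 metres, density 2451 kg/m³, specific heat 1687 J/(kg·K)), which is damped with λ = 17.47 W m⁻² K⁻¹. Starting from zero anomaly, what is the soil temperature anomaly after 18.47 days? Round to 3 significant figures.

Areal heat capacity C = ρ c_p D = 2451 × 1687 × 2.710 = 1.12×10^7 J m⁻² K⁻¹.
τ = C / λ = 1.12×10^7 / 17.47 = 6.41×10^5 s.
Equilibrium anomaly ΔT_eq = F / λ = 70.77 / 17.47 = 4.05 K.
t = 18.47 days = 1.60×10^6 s, so t/τ = 2.49.
ΔT(t) = ΔT_eq (1 − e^(−t/τ)) = 4.05 × (1 − e^−2.49) = 3.71 K.

3.71 K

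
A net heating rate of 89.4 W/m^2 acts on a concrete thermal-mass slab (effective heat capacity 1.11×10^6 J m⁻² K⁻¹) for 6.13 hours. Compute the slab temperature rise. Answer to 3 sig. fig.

Areal heat capacity C = 1.11×10^6 J m⁻² K⁻¹ (given).
Net heat input Q = F Δt = 89.4 × (6.13 hours × 3600 s/hour) = 1.97×10^6 J/m².
ΔT = Q / C = 1.97×10^6 / 1.11×10^6 = 1.78 K.

1.78 K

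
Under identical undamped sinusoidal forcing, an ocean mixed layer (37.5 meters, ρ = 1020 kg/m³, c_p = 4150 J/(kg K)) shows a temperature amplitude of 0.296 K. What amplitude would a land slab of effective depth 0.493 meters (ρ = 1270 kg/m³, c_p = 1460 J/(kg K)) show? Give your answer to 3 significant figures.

51.4 K

C_ocean = 1.59×10^8 J/(m²·K); C_land = 9.14×10^5 J/(m²·K).
A ∝ 1/C ⇒ A_land = A_ocean × C_ocean/C_land = 0.296 × 174 = 51.4 K.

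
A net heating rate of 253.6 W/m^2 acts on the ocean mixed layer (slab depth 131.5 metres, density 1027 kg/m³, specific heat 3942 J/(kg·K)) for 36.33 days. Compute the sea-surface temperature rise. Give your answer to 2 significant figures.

1.5 K

Areal heat capacity C = ρ c_p D = 1027 × 3942 × 131.5 = 5.32×10^8 J m⁻² K⁻¹.
Net heat input Q = F Δt = 253.6 × (36.33 days × 86400 s/day) = 7.96×10^8 J/m².
ΔT = Q / C = 7.96×10^8 / 5.32×10^8 = 1.50 K.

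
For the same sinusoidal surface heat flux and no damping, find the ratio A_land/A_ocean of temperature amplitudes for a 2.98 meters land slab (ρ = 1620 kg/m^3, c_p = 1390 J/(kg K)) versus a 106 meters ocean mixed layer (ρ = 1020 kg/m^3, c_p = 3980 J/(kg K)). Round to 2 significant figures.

C_ocean = 1020 × 3980 × 106 = 4.30×10^8 J/(m²·K).
C_land = 1620 × 1390 × 2.98 = 6.71×10^6 J/(m²·K).
Undamped amplitude ∝ 1/C, so A_land/A_ocean = C_ocean/C_land = 64.1.

64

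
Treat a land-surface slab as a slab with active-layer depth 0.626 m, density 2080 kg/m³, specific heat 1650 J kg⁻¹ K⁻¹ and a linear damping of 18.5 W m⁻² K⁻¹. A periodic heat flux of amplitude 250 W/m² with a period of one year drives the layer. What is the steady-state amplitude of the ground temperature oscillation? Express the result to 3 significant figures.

13.5 K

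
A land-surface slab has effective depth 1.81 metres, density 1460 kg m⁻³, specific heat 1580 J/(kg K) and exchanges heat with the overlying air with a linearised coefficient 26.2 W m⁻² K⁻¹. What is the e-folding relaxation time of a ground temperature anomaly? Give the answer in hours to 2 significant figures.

44 hours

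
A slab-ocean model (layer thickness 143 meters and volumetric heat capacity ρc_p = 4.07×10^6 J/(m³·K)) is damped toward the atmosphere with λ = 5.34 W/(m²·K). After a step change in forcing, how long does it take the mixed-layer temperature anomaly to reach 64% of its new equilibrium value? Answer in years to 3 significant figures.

3.53 years

Areal heat capacity C = ρc_p × D = 4.07×10^6 × 143 = 5.82×10^8 J/(m^2 K).
τ = C / λ = 5.82×10^8 / 5.34 = 1.09×10^8 s.
Fraction reached: 1 − e^(−t/τ) = 0.64 ⇒ t = −τ ln(1 − 0.64) = τ × 1.02.
t = 1.11×10^8 s = 3.53 years.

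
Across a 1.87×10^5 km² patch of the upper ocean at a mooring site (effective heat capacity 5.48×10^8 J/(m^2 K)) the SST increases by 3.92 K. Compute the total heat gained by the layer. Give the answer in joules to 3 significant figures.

Areal heat capacity C = 5.48×10^8 J/(m^2 K) (given).
Heat per unit area: q = C ΔT = 5.48×10^8 × 3.92 = 2.15×10^9 J/m².
Total heat: Q = q × A = 2.15×10^9 × (1.87×10^5 × 10⁶ m²) = 4.02×10^20 J.

4.02×10^20 J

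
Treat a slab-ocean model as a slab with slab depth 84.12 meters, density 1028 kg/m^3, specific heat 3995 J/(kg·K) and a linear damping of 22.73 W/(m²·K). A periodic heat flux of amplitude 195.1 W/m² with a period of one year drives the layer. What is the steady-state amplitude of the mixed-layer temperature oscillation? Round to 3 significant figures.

Areal heat capacity C = ρ c_p D = 1028 × 3995 × 84.12 = 3.45×10^8 J m⁻² K⁻¹.
Angular frequency ω = 2π / T = 2π / 3.15×10^7 s = 1.99×10^-7 s⁻¹.
√((Cω)² + λ²) = √((68.8)² + 22.73²) = 72.5 W/(m²·K).
Amplitude A = F₀ / √((Cω)²+λ²) = 195.1 / 72.5 = 2.69 K.

2.69 K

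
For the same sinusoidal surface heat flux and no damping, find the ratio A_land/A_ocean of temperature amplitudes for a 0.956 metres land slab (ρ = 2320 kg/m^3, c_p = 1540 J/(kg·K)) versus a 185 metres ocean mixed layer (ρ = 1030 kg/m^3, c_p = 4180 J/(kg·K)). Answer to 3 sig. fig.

C_ocean = 1030 × 4180 × 185 = 7.96×10^8 J/(m²·K).
C_land = 2320 × 1540 × 0.956 = 3.42×10^6 J/(m²·K).
Undamped amplitude ∝ 1/C, so A_land/A_ocean = C_ocean/C_land = 233.

233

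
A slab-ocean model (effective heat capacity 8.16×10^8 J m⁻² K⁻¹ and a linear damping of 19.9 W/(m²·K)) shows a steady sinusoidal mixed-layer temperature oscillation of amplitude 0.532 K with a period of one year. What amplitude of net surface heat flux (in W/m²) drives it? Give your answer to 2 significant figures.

87

Areal heat capacity C = 8.16×10^8 J m⁻² K⁻¹ (given).
ω = 2π / 3.15×10^7 s = 1.99×10^-7 s⁻¹.
√((Cω)² + λ²) = √((163)² + 19.9²) = 164 W/(m²·K).
F₀ = A × √((Cω)²+λ²) = 0.532 × 164 = 87.1 W/m².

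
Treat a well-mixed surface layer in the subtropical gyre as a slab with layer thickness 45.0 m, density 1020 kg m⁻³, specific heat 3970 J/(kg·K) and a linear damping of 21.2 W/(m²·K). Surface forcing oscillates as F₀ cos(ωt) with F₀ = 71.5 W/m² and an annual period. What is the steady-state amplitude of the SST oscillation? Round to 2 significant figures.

1.7 K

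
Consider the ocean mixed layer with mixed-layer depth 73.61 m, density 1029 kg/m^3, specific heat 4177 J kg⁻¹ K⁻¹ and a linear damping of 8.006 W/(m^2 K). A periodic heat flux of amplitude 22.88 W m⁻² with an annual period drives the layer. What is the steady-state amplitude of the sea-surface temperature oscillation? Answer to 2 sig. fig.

0.36 K

Areal heat capacity C = ρ c_p D = 1029 × 4177 × 73.61 = 3.16×10^8 J/(m^2 K).
Angular frequency ω = 2π / T = 2π / 3.15×10^7 s = 1.99×10^-7 s⁻¹.
√((Cω)² + λ²) = √((63.0)² + 8.006²) = 63.5 W/(m²·K).
Amplitude A = F₀ / √((Cω)²+λ²) = 22.88 / 63.5 = 0.360 K.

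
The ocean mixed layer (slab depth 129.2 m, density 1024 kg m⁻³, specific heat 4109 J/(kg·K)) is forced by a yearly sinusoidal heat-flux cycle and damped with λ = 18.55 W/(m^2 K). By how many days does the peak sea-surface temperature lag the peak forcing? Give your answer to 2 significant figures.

81 days

Areal heat capacity C = ρ c_p D = 1024 × 4109 × 129.2 = 5.44×10^8 J m⁻² K⁻¹.
ω = 2π / 3.15×10^7 s = 1.99×10^-7 s⁻¹.
Phase lag φ = arctan(Cω/λ) = arctan(108/18.55) = 1.40 rad.
Time lag = φ / ω = 1.40 / 1.99×10^-7 = 7.03×10^6 s = 81.4 days.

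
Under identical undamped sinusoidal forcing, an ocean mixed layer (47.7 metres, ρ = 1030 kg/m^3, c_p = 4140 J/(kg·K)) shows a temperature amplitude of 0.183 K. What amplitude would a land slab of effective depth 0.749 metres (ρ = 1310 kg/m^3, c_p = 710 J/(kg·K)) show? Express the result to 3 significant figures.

53.4 K

C_ocean = 2.03×10^8 J/(m²·K); C_land = 6.97×10^5 J/(m²·K).
A ∝ 1/C ⇒ A_land = A_ocean × C_ocean/C_land = 0.183 × 292 = 53.4 K.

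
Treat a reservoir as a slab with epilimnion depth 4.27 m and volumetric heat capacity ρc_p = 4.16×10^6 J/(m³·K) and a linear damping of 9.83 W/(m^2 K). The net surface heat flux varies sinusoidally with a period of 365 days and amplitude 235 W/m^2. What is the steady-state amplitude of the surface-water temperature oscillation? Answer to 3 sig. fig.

Areal heat capacity C = ρc_p × D = 4.16×10^6 × 4.27 = 1.78×10^7 J/(m²·K).
Angular frequency ω = 2π / T = 2π / 3.15×10^7 s = 1.99×10^-7 s⁻¹.
√((Cω)² + λ²) = √((3.54)² + 9.83²) = 10.4 W/(m²·K).
Amplitude A = F₀ / √((Cω)²+λ²) = 235 / 10.4 = 22.5 K.

22.5 K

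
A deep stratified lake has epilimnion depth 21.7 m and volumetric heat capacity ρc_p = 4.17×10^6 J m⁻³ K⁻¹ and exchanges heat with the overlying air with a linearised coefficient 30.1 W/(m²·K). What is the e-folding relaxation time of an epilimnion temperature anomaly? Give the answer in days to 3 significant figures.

34.8 days

Areal heat capacity C = ρc_p × D = 4.17×10^6 × 21.7 = 9.05×10^7 J m⁻² K⁻¹.
Relaxation time τ = C / λ = 9.05×10^7 / 30.1 = 3.01×10^6 s.
In days: 3.01×10^6 s / (86400 s/day) = 34.8 days.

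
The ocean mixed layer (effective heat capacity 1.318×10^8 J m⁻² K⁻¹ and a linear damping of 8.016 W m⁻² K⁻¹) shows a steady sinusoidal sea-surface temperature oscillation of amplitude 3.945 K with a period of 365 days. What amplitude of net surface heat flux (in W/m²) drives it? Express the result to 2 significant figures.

110

Areal heat capacity C = 1.318×10^8 J m⁻² K⁻¹ (given).
ω = 2π / 3.15×10^7 s = 1.99×10^-7 s⁻¹.
√((Cω)² + λ²) = √((26.3)² + 8.016²) = 27.5 W/(m²·K).
F₀ = A × √((Cω)²+λ²) = 3.945 × 27.5 = 108 W/m².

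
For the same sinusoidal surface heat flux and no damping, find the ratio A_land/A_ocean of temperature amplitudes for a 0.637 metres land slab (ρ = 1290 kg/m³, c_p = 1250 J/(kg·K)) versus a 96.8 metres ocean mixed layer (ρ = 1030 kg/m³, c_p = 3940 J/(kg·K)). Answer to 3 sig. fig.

C_ocean = 1030 × 3940 × 96.8 = 3.93×10^8 J/(m²·K).
C_land = 1290 × 1250 × 0.637 = 1.03×10^6 J/(m²·K).
Undamped amplitude ∝ 1/C, so A_land/A_ocean = C_ocean/C_land = 382.

382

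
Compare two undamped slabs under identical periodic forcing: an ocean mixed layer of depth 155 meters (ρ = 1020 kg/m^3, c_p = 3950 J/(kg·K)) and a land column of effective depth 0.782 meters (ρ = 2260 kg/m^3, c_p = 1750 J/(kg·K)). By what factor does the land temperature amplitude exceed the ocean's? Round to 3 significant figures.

C_ocean = 1020 × 3950 × 155 = 6.24×10^8 J/(m²·K).
C_land = 2260 × 1750 × 0.782 = 3.09×10^6 J/(m²·K).
Undamped amplitude ∝ 1/C, so A_land/A_ocean = C_ocean/C_land = 202.

202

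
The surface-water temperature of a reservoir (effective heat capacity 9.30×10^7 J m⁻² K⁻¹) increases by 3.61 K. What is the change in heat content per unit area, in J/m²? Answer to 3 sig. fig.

Areal heat capacity C = 9.30×10^7 J m⁻² K⁻¹ (given).
ΔQ = C ΔT = 9.30×10^7 × 3.61 = 3.36×10^8 J/m².

3.36×10^8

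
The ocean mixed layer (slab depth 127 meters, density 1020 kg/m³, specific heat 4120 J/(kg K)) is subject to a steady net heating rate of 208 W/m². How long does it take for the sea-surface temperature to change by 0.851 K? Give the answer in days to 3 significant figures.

25.3 days

Areal heat capacity C = ρ c_p D = 1020 × 4120 × 127 = 5.34×10^8 J m⁻² K⁻¹.
Time required: Δt = C ΔT / F = 5.34×10^8 × 0.851 / 208 = 2.18×10^6 s.
In days: 2.18×10^6 s / (86400 s/day) = 25.3 days.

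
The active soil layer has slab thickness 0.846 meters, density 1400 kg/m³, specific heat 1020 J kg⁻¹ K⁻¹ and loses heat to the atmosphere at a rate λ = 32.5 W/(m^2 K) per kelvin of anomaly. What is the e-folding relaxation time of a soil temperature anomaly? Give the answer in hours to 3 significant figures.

Areal heat capacity C = ρ c_p D = 1400 × 1020 × 0.846 = 1.21×10^6 J m⁻² K⁻¹.
Relaxation time τ = C / λ = 1.21×10^6 / 32.5 = 37200 s.
In hours: 37200 s / (3600 s/hour) = 10.3 hours.

10.3 hours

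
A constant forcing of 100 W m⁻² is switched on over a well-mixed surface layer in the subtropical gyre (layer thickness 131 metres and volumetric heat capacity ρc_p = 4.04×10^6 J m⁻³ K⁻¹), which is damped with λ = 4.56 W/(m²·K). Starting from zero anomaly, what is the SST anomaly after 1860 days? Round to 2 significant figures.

16 K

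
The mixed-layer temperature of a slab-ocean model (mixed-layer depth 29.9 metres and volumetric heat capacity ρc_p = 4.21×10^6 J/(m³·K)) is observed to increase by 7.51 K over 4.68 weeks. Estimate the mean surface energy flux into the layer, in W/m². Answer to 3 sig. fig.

334

Areal heat capacity C = ρc_p × D = 4.21×10^6 × 29.9 = 1.26×10^8 J m⁻² K⁻¹.
Required heat per unit area: Q = C ΔT = 1.26×10^8 × 7.51 = 9.45×10^8 J/m².
Flux F = Q / Δt = 9.45×10^8 / 2.83×10^6 s = 334 W/m².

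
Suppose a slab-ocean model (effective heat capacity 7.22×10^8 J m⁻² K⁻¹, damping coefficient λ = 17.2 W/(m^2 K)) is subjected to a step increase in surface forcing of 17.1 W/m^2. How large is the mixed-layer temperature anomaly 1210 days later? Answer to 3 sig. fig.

Areal heat capacity C = 7.22×10^8 J m⁻² K⁻¹ (given).
τ = C / λ = 7.22×10^8 / 17.2 = 4.20×10^7 s.
Equilibrium anomaly ΔT_eq = F / λ = 17.1 / 17.2 = 0.994 K.
t = 1210 days = 1.05×10^8 s, so t/τ = 2.49.
ΔT(t) = ΔT_eq (1 − e^(−t/τ)) = 0.994 × (1 − e^−2.49) = 0.912 K.

0.912 K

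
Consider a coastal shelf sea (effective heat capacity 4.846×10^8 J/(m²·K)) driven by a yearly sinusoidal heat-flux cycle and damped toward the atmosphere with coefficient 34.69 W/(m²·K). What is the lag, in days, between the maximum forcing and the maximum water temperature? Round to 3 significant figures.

71.2 days

Areal heat capacity C = 4.846×10^8 J/(m²·K) (given).
ω = 2π / 3.15×10^7 s = 1.99×10^-7 s⁻¹.
Phase lag φ = arctan(Cω/λ) = arctan(96.6/34.69) = 1.23 rad.
Time lag = φ / ω = 1.23 / 1.99×10^-7 = 6.15×10^6 s = 71.2 days.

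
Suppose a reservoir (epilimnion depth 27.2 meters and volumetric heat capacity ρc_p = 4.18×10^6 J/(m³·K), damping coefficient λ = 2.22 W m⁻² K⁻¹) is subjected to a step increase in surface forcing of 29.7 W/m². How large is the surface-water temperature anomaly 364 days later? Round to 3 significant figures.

Areal heat capacity C = ρc_p × D = 4.18×10^6 × 27.2 = 1.14×10^8 J/(m^2 K).
τ = C / λ = 1.14×10^8 / 2.22 = 5.12×10^7 s.
Equilibrium anomaly ΔT_eq = F / λ = 29.7 / 2.22 = 13.4 K.
t = 364 days = 3.14×10^7 s, so t/τ = 0.614.
ΔT(t) = ΔT_eq (1 − e^(−t/τ)) = 13.4 × (1 − e^−0.614) = 6.14 K.

6.14 K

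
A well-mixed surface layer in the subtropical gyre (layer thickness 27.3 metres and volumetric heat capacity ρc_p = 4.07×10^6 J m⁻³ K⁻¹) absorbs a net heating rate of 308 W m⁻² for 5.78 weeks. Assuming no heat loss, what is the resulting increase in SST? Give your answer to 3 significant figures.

9.69 K

Areal heat capacity C = ρc_p × D = 4.07×10^6 × 27.3 = 1.11×10^8 J/(m^2 K).
Net heat input Q = F Δt = 308 × (5.78 weeks × 6.048×10^5 s/week) = 1.08×10^9 J/m².
ΔT = Q / C = 1.08×10^9 / 1.11×10^8 = 9.69 K.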